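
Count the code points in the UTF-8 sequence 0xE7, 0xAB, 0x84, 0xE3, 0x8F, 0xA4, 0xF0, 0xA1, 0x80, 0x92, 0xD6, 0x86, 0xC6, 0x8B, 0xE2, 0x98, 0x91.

6

Byte at offset 0: 0xE7 = 11100111 → 3-byte char (#1). Advance 3.
Byte at offset 3: 0xE3 = 11100011 → 3-byte char (#2). Advance 3.
Byte at offset 6: 0xF0 = 11110000 → 4-byte char (#3). Advance 4.
Byte at offset 10: 0xD6 = 11010110 → 2-byte char (#4). Advance 2.
Byte at offset 12: 0xC6 = 11000110 → 2-byte char (#5). Advance 2.
Byte at offset 14: 0xE2 = 11100010 → 3-byte char (#6). Advance 3.
Reached end at offset 17 after 6 code points.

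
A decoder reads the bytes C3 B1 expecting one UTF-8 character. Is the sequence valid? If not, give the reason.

valid

Leading byte 0xC3 = 11000011 → 2-byte form.
Continuation bytes 0xB1=10110001 all match 10xxxxxx.
Decoded value 0xF1 is ≥ 0x80 (shortest form) and not a surrogate.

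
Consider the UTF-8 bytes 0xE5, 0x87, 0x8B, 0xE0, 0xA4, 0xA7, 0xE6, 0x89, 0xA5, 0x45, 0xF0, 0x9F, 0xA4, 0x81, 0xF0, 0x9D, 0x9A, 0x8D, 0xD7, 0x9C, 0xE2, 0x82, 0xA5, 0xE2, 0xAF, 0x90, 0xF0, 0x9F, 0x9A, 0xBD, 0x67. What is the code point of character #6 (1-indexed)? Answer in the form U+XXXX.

Offset 0: leading byte 0xE5 = 11100101 → 3-byte char #1 = E5 87 8B.
Offset 3: leading byte 0xE0 = 11100000 → 3-byte char #2 = E0 A4 A7.
Offset 6: leading byte 0xE6 = 11100110 → 3-byte char #3 = E6 89 A5.
Offset 9: leading byte 0x45 = 01000101 → 1-byte char #4 = 45.
Offset 10: leading byte 0xF0 = 11110000 → 4-byte char #5 = F0 9F A4 81.
Offset 14: leading byte 0xF0 = 11110000 → 4-byte char #6 = F0 9D 9A 8D.
Leading byte 0xF0 = 11110000 matches 11110xxx → 4-byte sequence.
Byte 1: 0xF0 = 11110000, payload 000 (3 bits).
Byte 2: 0x9D = 10011101 (10xxxxxx ✓), payload 011101.
Byte 3: 0x9A = 10011010 (10xxxxxx ✓), payload 011010.
Byte 4: 0x8D = 10001101 (10xxxxxx ✓), payload 001101.
Concatenate: 000011101011010001101 = 0x1D68D (21 bits → U+1D68D).

U+1D68D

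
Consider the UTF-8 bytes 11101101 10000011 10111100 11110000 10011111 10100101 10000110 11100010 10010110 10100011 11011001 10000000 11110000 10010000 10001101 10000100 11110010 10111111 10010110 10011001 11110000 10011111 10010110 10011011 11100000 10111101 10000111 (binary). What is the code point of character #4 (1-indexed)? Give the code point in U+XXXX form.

U+0640

Offset 0: leading byte 0xED = 11101101 → 3-byte char #1 = ED 83 BC.
Offset 3: leading byte 0xF0 = 11110000 → 4-byte char #2 = F0 9F A5 86.
Offset 7: leading byte 0xE2 = 11100010 → 3-byte char #3 = E2 96 A3.
Offset 10: leading byte 0xD9 = 11011001 → 2-byte char #4 = D9 80.
Leading byte 0xD9 = 11011001 matches 110xxxxx → 2-byte sequence.
Byte 1: 0xD9 = 11011001, payload 11001 (5 bits).
Byte 2: 0x80 = 10000000 (10xxxxxx ✓), payload 000000.
Concatenate: 11001000000 = 0x640 (11 bits → U+0640).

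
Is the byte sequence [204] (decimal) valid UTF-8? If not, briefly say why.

invalid (sequence truncated)

Leading byte 0xCC = 11001100 → 2-byte form, but only 1 byte is present.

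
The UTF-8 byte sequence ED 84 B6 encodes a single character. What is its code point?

U+D136

Leading byte 0xED = 11101101 matches 1110xxxx → 3-byte sequence.
Byte 1: 0xED = 11101101, payload 1101 (4 bits).
Byte 2: 0x84 = 10000100 (10xxxxxx ✓), payload 000100.
Byte 3: 0xB6 = 10110110 (10xxxxxx ✓), payload 110110.
Concatenate: 1101000100110110 = 0xD136 (16 bits → U+D136).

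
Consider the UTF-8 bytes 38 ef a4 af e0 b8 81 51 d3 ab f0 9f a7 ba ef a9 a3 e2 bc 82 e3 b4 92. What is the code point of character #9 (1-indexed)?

U+3D12

Offset 0: leading byte 0x38 = 00111000 → 1-byte char #1 = 38.
Offset 1: leading byte 0xEF = 11101111 → 3-byte char #2 = EF A4 AF.
Offset 4: leading byte 0xE0 = 11100000 → 3-byte char #3 = E0 B8 81.
Offset 7: leading byte 0x51 = 01010001 → 1-byte char #4 = 51.
Offset 8: leading byte 0xD3 = 11010011 → 2-byte char #5 = D3 AB.
Offset 10: leading byte 0xF0 = 11110000 → 4-byte char #6 = F0 9F A7 BA.
Offset 14: leading byte 0xEF = 11101111 → 3-byte char #7 = EF A9 A3.
Offset 17: leading byte 0xE2 = 11100010 → 3-byte char #8 = E2 BC 82.
Offset 20: leading byte 0xE3 = 11100011 → 3-byte char #9 = E3 B4 92.
Leading byte 0xE3 = 11100011 matches 1110xxxx → 3-byte sequence.
Byte 1: 0xE3 = 11100011, payload 0011 (4 bits).
Byte 2: 0xB4 = 10110100 (10xxxxxx ✓), payload 110100.
Byte 3: 0x92 = 10010010 (10xxxxxx ✓), payload 010010.
Concatenate: 0011110100010010 = 0x3D12 (16 bits → U+3D12).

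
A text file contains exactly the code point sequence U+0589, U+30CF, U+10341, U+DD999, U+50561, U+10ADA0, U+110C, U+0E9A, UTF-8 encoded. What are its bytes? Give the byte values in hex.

U+0589: 2-byte form → D6 89.
U+30CF: 3-byte form → E3 83 8F.
U+10341: 4-byte form → F0 90 8D 81.
U+DD999: 4-byte form → F3 9D A6 99.
U+50561: 4-byte form → F1 90 95 A1.
U+10ADA0: 4-byte form → F4 8A B6 A0.
U+110C: 3-byte form → E1 84 8C.
U+0E9A: 3-byte form → E0 BA 9A.
Concatenated (27 bytes): D6 89 E3 83 8F F0 90 8D 81 F3 9D A6 99 F1 90 95 A1 F4 8A B6 A0 E1 84 8C E0 BA 9A.

D6 89 E3 83 8F F0 90 8D 81 F3 9D A6 99 F1 90 95 A1 F4 8A B6 A0 E1 84 8C E0 BA 9A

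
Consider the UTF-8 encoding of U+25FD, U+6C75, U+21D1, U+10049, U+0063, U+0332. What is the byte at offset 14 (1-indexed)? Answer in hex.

1-indexed offset 14 is 0-indexed offset 13.
U+25FD → 3-byte form E2 97 BD at offsets 0–2.
U+6C75 → 3-byte form E6 B1 B5 at offsets 3–5.
U+21D1 → 3-byte form E2 87 91 at offsets 6–8.
U+10049 → 4-byte form F0 90 81 89 at offsets 9–12.
U+0063 → 1-byte form 63 at offsets 13–13.
Offset 13 falls in char 5's range; it's byte 1 of 63 = 0x63.

0x63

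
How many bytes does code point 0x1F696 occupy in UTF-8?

4

U+1F696 = 0x1F696. UTF-8 uses 1 byte below 0x80, 2 below 0x800, 3 below 0x10000, 4 up to 0x10FFFF. 0x1F696 is in U+10000–U+10FFFF → 4 bytes.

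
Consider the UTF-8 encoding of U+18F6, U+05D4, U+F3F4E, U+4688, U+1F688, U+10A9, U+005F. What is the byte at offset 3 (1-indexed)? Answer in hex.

1-indexed offset 3 is 0-indexed offset 2.
U+18F6 → 3-byte form E1 A3 B6 at offsets 0–2.
Offset 2 falls in char 1's range; it's byte 3 of E1 A3 B6 = 0xB6.

0xB6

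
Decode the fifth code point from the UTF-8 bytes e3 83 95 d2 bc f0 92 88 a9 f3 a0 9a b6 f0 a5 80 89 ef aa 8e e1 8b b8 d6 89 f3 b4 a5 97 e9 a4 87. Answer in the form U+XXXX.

Offset 0: leading byte 0xE3 = 11100011 → 3-byte char #1 = E3 83 95.
Offset 3: leading byte 0xD2 = 11010010 → 2-byte char #2 = D2 BC.
Offset 5: leading byte 0xF0 = 11110000 → 4-byte char #3 = F0 92 88 A9.
Offset 9: leading byte 0xF3 = 11110011 → 4-byte char #4 = F3 A0 9A B6.
Offset 13: leading byte 0xF0 = 11110000 → 4-byte char #5 = F0 A5 80 89.
Leading byte 0xF0 = 11110000 matches 11110xxx → 4-byte sequence.
Byte 1: 0xF0 = 11110000, payload 000 (3 bits).
Byte 2: 0xA5 = 10100101 (10xxxxxx ✓), payload 100101.
Byte 3: 0x80 = 10000000 (10xxxxxx ✓), payload 000000.
Byte 4: 0x89 = 10001001 (10xxxxxx ✓), payload 001001.
Concatenate: 000100101000000001001 = 0x25009 (21 bits → U+25009).

U+25009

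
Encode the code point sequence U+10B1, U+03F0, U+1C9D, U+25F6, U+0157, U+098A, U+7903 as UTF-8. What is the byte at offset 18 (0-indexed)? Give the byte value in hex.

U+10B1 → 3-byte form E1 82 B1 at offsets 0–2.
U+03F0 → 2-byte form CF B0 at offsets 3–4.
U+1C9D → 3-byte form E1 B2 9D at offsets 5–7.
U+25F6 → 3-byte form E2 97 B6 at offsets 8–10.
U+0157 → 2-byte form C5 97 at offsets 11–12.
U+098A → 3-byte form E0 A6 8A at offsets 13–15.
U+7903 → 3-byte form E7 A4 83 at offsets 16–18.
Offset 18 falls in char 7's range; it's byte 3 of E7 A4 83 = 0x83.

0x83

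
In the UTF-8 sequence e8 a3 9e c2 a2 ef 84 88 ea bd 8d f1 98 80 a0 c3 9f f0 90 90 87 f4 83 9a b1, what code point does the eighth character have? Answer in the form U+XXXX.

Offset 0: leading byte 0xE8 = 11101000 → 3-byte char #1 = E8 A3 9E.
Offset 3: leading byte 0xC2 = 11000010 → 2-byte char #2 = C2 A2.
Offset 5: leading byte 0xEF = 11101111 → 3-byte char #3 = EF 84 88.
Offset 8: leading byte 0xEA = 11101010 → 3-byte char #4 = EA BD 8D.
Offset 11: leading byte 0xF1 = 11110001 → 4-byte char #5 = F1 98 80 A0.
Offset 15: leading byte 0xC3 = 11000011 → 2-byte char #6 = C3 9F.
Offset 17: leading byte 0xF0 = 11110000 → 4-byte char #7 = F0 90 90 87.
Offset 21: leading byte 0xF4 = 11110100 → 4-byte char #8 = F4 83 9A B1.
Leading byte 0xF4 = 11110100 matches 11110xxx → 4-byte sequence.
Byte 1: 0xF4 = 11110100, payload 100 (3 bits).
Byte 2: 0x83 = 10000011 (10xxxxxx ✓), payload 000011.
Byte 3: 0x9A = 10011010 (10xxxxxx ✓), payload 011010.
Byte 4: 0xB1 = 10110001 (10xxxxxx ✓), payload 110001.
Concatenate: 100000011011010110001 = 0x1036B1 (21 bits → U+1036B1).

U+1036B1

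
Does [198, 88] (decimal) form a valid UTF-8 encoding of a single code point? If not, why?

Leading byte 0xC6 = 11000110 → 2-byte form.
Byte 2 is 0x58 = 01011000, which is not 10xxxxxx — expected a continuation byte.

invalid (non-continuation byte where continuation expected)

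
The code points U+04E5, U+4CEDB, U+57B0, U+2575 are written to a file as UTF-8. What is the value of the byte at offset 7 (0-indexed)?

0x9E

U+04E5 → 2-byte form D3 A5 at offsets 0–1.
U+4CEDB → 4-byte form F1 8C BB 9B at offsets 2–5.
U+57B0 → 3-byte form E5 9E B0 at offsets 6–8.
Offset 7 falls in char 3's range; it's byte 2 of E5 9E B0 = 0x9E.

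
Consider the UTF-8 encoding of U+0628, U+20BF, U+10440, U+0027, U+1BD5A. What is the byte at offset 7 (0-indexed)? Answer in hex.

0x91

U+0628 → 2-byte form D8 A8 at offsets 0–1.
U+20BF → 3-byte form E2 82 BF at offsets 2–4.
U+10440 → 4-byte form F0 90 91 80 at offsets 5–8.
Offset 7 falls in char 3's range; it's byte 3 of F0 90 91 80 = 0x91.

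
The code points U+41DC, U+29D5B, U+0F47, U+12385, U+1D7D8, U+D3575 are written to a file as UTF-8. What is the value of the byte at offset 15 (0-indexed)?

U+41DC → 3-byte form E4 87 9C at offsets 0–2.
U+29D5B → 4-byte form F0 A9 B5 9B at offsets 3–6.
U+0F47 → 3-byte form E0 BD 87 at offsets 7–9.
U+12385 → 4-byte form F0 92 8E 85 at offsets 10–13.
U+1D7D8 → 4-byte form F0 9D 9F 98 at offsets 14–17.
Offset 15 falls in char 5's range; it's byte 2 of F0 9D 9F 98 = 0x9D.

0x9D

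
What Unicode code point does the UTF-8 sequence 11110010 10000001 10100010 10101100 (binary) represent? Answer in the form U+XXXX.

U+818AC

Leading byte 0xF2 = 11110010 matches 11110xxx → 4-byte sequence.
Byte 1: 0xF2 = 11110010, payload 010 (3 bits).
Byte 2: 0x81 = 10000001 (10xxxxxx ✓), payload 000001.
Byte 3: 0xA2 = 10100010 (10xxxxxx ✓), payload 100010.
Byte 4: 0xAC = 10101100 (10xxxxxx ✓), payload 101100.
Concatenate: 010000001100010101100 = 0x818AC (21 bits → U+818AC).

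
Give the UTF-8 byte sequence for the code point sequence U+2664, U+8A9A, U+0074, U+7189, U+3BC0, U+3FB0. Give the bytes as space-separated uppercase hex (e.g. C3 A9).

E2 99 A4 E8 AA 9A 74 E7 86 89 E3 AF 80 E3 BE B0

U+2664: 3-byte form → E2 99 A4.
U+8A9A: 3-byte form → E8 AA 9A.
U+0074: 1-byte form → 74.
U+7189: 3-byte form → E7 86 89.
U+3BC0: 3-byte form → E3 AF 80.
U+3FB0: 3-byte form → E3 BE B0.
Concatenated (16 bytes): E2 99 A4 E8 AA 9A 74 E7 86 89 E3 AF 80 E3 BE B0.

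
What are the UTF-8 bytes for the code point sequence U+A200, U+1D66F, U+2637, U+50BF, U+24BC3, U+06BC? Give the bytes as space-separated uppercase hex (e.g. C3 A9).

EA 88 80 F0 9D 99 AF E2 98 B7 E5 82 BF F0 A4 AF 83 DA BC

U+A200: 3-byte form → EA 88 80.
U+1D66F: 4-byte form → F0 9D 99 AF.
U+2637: 3-byte form → E2 98 B7.
U+50BF: 3-byte form → E5 82 BF.
U+24BC3: 4-byte form → F0 A4 AF 83.
U+06BC: 2-byte form → DA BC.
Concatenated (19 bytes): EA 88 80 F0 9D 99 AF E2 98 B7 E5 82 BF F0 A4 AF 83 DA BC.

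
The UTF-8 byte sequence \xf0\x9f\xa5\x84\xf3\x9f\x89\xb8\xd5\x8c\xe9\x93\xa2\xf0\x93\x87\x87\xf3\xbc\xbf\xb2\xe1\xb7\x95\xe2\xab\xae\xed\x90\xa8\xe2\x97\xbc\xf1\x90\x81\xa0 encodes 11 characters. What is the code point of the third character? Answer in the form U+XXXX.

U+054C

Offset 0: leading byte 0xF0 = 11110000 → 4-byte char #1 = F0 9F A5 84.
Offset 4: leading byte 0xF3 = 11110011 → 4-byte char #2 = F3 9F 89 B8.
Offset 8: leading byte 0xD5 = 11010101 → 2-byte char #3 = D5 8C.
Leading byte 0xD5 = 11010101 matches 110xxxxx → 2-byte sequence.
Byte 1: 0xD5 = 11010101, payload 10101 (5 bits).
Byte 2: 0x8C = 10001100 (10xxxxxx ✓), payload 001100.
Concatenate: 10101001100 = 0x54C (11 bits → U+054C).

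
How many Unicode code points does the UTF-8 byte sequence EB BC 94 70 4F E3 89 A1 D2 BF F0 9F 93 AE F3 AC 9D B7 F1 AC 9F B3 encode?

Byte at offset 0: 0xEB = 11101011 → 3-byte char (#1). Advance 3.
Byte at offset 3: 0x70 = 01110000 → 1-byte char (#2). Advance 1.
Byte at offset 4: 0x4F = 01001111 → 1-byte char (#3). Advance 1.
Byte at offset 5: 0xE3 = 11100011 → 3-byte char (#4). Advance 3.
Byte at offset 8: 0xD2 = 11010010 → 2-byte char (#5). Advance 2.
Byte at offset 10: 0xF0 = 11110000 → 4-byte char (#6). Advance 4.
Byte at offset 14: 0xF3 = 11110011 → 4-byte char (#7). Advance 4.
Byte at offset 18: 0xF1 = 11110001 → 4-byte char (#8). Advance 4.
Reached end at offset 22 after 8 code points.

8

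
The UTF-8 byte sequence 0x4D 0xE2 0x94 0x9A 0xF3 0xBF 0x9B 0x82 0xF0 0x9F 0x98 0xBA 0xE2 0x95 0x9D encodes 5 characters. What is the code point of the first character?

U+004D

Offset 0: leading byte 0x4D = 01001101 → 1-byte char #1 = 4D.
Leading byte 0x4D = 01001101 matches 0xxxxxxx → 1-byte sequence.
Byte 1: 0x4D = 01001101, payload 1001101 (7 bits).
Concatenate: 1001101 = 0x4D (7 bits → U+004D).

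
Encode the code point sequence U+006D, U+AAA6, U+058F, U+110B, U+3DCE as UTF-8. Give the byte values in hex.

U+006D: 1-byte form → 6D.
U+AAA6: 3-byte form → EA AA A6.
U+058F: 2-byte form → D6 8F.
U+110B: 3-byte form → E1 84 8B.
U+3DCE: 3-byte form → E3 B7 8E.
Concatenated (12 bytes): 6D EA AA A6 D6 8F E1 84 8B E3 B7 8E.

6D EA AA A6 D6 8F E1 84 8B E3 B7 8E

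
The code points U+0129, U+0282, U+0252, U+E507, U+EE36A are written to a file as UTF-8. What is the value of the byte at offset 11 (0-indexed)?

0x8D

U+0129 → 2-byte form C4 A9 at offsets 0–1.
U+0282 → 2-byte form CA 82 at offsets 2–3.
U+0252 → 2-byte form C9 92 at offsets 4–5.
U+E507 → 3-byte form EE 94 87 at offsets 6–8.
U+EE36A → 4-byte form F3 AE 8D AA at offsets 9–12.
Offset 11 falls in char 5's range; it's byte 3 of F3 AE 8D AA = 0x8D.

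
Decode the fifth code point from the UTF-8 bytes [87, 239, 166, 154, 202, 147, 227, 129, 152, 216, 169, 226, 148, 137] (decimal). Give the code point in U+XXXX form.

U+0629

Offset 0: leading byte 0x57 = 01010111 → 1-byte char #1 = 57.
Offset 1: leading byte 0xEF = 11101111 → 3-byte char #2 = EF A6 9A.
Offset 4: leading byte 0xCA = 11001010 → 2-byte char #3 = CA 93.
Offset 6: leading byte 0xE3 = 11100011 → 3-byte char #4 = E3 81 98.
Offset 9: leading byte 0xD8 = 11011000 → 2-byte char #5 = D8 A9.
Leading byte 0xD8 = 11011000 matches 110xxxxx → 2-byte sequence.
Byte 1: 0xD8 = 11011000, payload 11000 (5 bits).
Byte 2: 0xA9 = 10101001 (10xxxxxx ✓), payload 101001.
Concatenate: 11000101001 = 0x629 (11 bits → U+0629).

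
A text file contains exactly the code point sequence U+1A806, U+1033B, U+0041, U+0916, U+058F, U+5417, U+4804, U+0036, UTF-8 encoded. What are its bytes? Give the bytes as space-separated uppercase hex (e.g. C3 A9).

F0 9A A0 86 F0 90 8C BB 41 E0 A4 96 D6 8F E5 90 97 E4 A0 84 36

U+1A806: 4-byte form → F0 9A A0 86.
U+1033B: 4-byte form → F0 90 8C BB.
U+0041: 1-byte form → 41.
U+0916: 3-byte form → E0 A4 96.
U+058F: 2-byte form → D6 8F.
U+5417: 3-byte form → E5 90 97.
U+4804: 3-byte form → E4 A0 84.
U+0036: 1-byte form → 36.
Concatenated (21 bytes): F0 9A A0 86 F0 90 8C BB 41 E0 A4 96 D6 8F E5 90 97 E4 A0 84 36.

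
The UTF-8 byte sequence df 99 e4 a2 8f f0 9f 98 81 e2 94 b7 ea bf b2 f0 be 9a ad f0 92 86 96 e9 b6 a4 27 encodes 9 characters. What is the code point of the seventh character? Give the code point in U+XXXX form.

Offset 0: leading byte 0xDF = 11011111 → 2-byte char #1 = DF 99.
Offset 2: leading byte 0xE4 = 11100100 → 3-byte char #2 = E4 A2 8F.
Offset 5: leading byte 0xF0 = 11110000 → 4-byte char #3 = F0 9F 98 81.
Offset 9: leading byte 0xE2 = 11100010 → 3-byte char #4 = E2 94 B7.
Offset 12: leading byte 0xEA = 11101010 → 3-byte char #5 = EA BF B2.
Offset 15: leading byte 0xF0 = 11110000 → 4-byte char #6 = F0 BE 9A AD.
Offset 19: leading byte 0xF0 = 11110000 → 4-byte char #7 = F0 92 86 96.
Leading byte 0xF0 = 11110000 matches 11110xxx → 4-byte sequence.
Byte 1: 0xF0 = 11110000, payload 000 (3 bits).
Byte 2: 0x92 = 10010010 (10xxxxxx ✓), payload 010010.
Byte 3: 0x86 = 10000110 (10xxxxxx ✓), payload 000110.
Byte 4: 0x96 = 10010110 (10xxxxxx ✓), payload 010110.
Concatenate: 000010010000110010110 = 0x12196 (21 bits → U+12196).

U+12196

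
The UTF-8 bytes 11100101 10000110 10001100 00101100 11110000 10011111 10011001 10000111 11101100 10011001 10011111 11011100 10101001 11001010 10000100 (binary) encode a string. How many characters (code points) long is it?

Byte at offset 0: 0xE5 = 11100101 → 3-byte char (#1). Advance 3.
Byte at offset 3: 0x2C = 00101100 → 1-byte char (#2). Advance 1.
Byte at offset 4: 0xF0 = 11110000 → 4-byte char (#3). Advance 4.
Byte at offset 8: 0xEC = 11101100 → 3-byte char (#4). Advance 3.
Byte at offset 11: 0xDC = 11011100 → 2-byte char (#5). Advance 2.
Byte at offset 13: 0xCA = 11001010 → 2-byte char (#6). Advance 2.
Reached end at offset 15 after 6 code points.

6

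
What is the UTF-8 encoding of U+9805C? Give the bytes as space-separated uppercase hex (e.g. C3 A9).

F2 98 81 9C

U+9805C = 0x9805C = 622684 decimal. In range U+10000–U+10FFFF → 4-byte form: 11110xxx 10xxxxxx 10xxxxxx 10xxxxxx.
Binary (21 bits): 010011000000001011100.
Split 3+6+6+6: 010 | 011000 | 000001 | 011100.
Byte 1: 11110010 = 0xF2.
Byte 2: 10011000 = 0x98.
Byte 3: 10000001 = 0x81.
Byte 4: 10011100 = 0x9C.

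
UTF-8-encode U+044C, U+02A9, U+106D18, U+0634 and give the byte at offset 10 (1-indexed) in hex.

1-indexed offset 10 is 0-indexed offset 9.
U+044C → 2-byte form D1 8C at offsets 0–1.
U+02A9 → 2-byte form CA A9 at offsets 2–3.
U+106D18 → 4-byte form F4 86 B4 98 at offsets 4–7.
U+0634 → 2-byte form D8 B4 at offsets 8–9.
Offset 9 falls in char 4's range; it's byte 2 of D8 B4 = 0xB4.

0xB4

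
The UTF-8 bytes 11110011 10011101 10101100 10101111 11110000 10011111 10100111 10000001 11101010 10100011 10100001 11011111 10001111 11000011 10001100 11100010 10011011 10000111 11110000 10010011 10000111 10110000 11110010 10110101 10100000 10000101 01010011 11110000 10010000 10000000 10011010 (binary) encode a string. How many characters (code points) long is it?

10

Byte at offset 0: 0xF3 = 11110011 → 4-byte char (#1). Advance 4.
Byte at offset 4: 0xF0 = 11110000 → 4-byte char (#2). Advance 4.
Byte at offset 8: 0xEA = 11101010 → 3-byte char (#3). Advance 3.
Byte at offset 11: 0xDF = 11011111 → 2-byte char (#4). Advance 2.
Byte at offset 13: 0xC3 = 11000011 → 2-byte char (#5). Advance 2.
Byte at offset 15: 0xE2 = 11100010 → 3-byte char (#6). Advance 3.
Byte at offset 18: 0xF0 = 11110000 → 4-byte char (#7). Advance 4.
Byte at offset 22: 0xF2 = 11110010 → 4-byte char (#8). Advance 4.
Byte at offset 26: 0x53 = 01010011 → 1-byte char (#9). Advance 1.
Byte at offset 27: 0xF0 = 11110000 → 4-byte char (#10). Advance 4.
Reached end at offset 31 after 10 code points.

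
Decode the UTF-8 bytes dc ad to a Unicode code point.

Leading byte 0xDC = 11011100 matches 110xxxxx → 2-byte sequence.
Byte 1: 0xDC = 11011100, payload 11100 (5 bits).
Byte 2: 0xAD = 10101101 (10xxxxxx ✓), payload 101101.
Concatenate: 11100101101 = 0x72D (11 bits → U+072D).

U+072D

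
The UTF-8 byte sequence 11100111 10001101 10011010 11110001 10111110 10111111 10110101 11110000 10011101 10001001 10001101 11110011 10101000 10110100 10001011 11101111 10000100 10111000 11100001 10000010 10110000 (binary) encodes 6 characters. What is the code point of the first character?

Offset 0: leading byte 0xE7 = 11100111 → 3-byte char #1 = E7 8D 9A.
Leading byte 0xE7 = 11100111 matches 1110xxxx → 3-byte sequence.
Byte 1: 0xE7 = 11100111, payload 0111 (4 bits).
Byte 2: 0x8D = 10001101 (10xxxxxx ✓), payload 001101.
Byte 3: 0x9A = 10011010 (10xxxxxx ✓), payload 011010.
Concatenate: 0111001101011010 = 0x735A (16 bits → U+735A).

U+735A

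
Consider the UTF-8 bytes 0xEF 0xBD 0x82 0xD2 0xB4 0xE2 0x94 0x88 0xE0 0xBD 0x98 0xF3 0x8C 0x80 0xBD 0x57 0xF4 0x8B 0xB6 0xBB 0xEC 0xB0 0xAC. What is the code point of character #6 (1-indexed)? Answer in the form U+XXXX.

Offset 0: leading byte 0xEF = 11101111 → 3-byte char #1 = EF BD 82.
Offset 3: leading byte 0xD2 = 11010010 → 2-byte char #2 = D2 B4.
Offset 5: leading byte 0xE2 = 11100010 → 3-byte char #3 = E2 94 88.
Offset 8: leading byte 0xE0 = 11100000 → 3-byte char #4 = E0 BD 98.
Offset 11: leading byte 0xF3 = 11110011 → 4-byte char #5 = F3 8C 80 BD.
Offset 15: leading byte 0x57 = 01010111 → 1-byte char #6 = 57.
Leading byte 0x57 = 01010111 matches 0xxxxxxx → 1-byte sequence.
Byte 1: 0x57 = 01010111, payload 1010111 (7 bits).
Concatenate: 1010111 = 0x57 (7 bits → U+0057).

U+0057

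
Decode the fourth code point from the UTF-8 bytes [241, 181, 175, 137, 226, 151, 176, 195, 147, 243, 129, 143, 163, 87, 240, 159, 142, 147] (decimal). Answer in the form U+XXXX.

U+C13E3

Offset 0: leading byte 0xF1 = 11110001 → 4-byte char #1 = F1 B5 AF 89.
Offset 4: leading byte 0xE2 = 11100010 → 3-byte char #2 = E2 97 B0.
Offset 7: leading byte 0xC3 = 11000011 → 2-byte char #3 = C3 93.
Offset 9: leading byte 0xF3 = 11110011 → 4-byte char #4 = F3 81 8F A3.
Leading byte 0xF3 = 11110011 matches 11110xxx → 4-byte sequence.
Byte 1: 0xF3 = 11110011, payload 011 (3 bits).
Byte 2: 0x81 = 10000001 (10xxxxxx ✓), payload 000001.
Byte 3: 0x8F = 10001111 (10xxxxxx ✓), payload 001111.
Byte 4: 0xA3 = 10100011 (10xxxxxx ✓), payload 100011.
Concatenate: 011000001001111100011 = 0xC13E3 (21 bits → U+C13E3).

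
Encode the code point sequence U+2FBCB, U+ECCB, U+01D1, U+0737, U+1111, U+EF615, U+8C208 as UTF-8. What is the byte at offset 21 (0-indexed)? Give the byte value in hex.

U+2FBCB → 4-byte form F0 AF AF 8B at offsets 0–3.
U+ECCB → 3-byte form EE B3 8B at offsets 4–6.
U+01D1 → 2-byte form C7 91 at offsets 7–8.
U+0737 → 2-byte form DC B7 at offsets 9–10.
U+1111 → 3-byte form E1 84 91 at offsets 11–13.
U+EF615 → 4-byte form F3 AF 98 95 at offsets 14–17.
U+8C208 → 4-byte form F2 8C 88 88 at offsets 18–21.
Offset 21 falls in char 7's range; it's byte 4 of F2 8C 88 88 = 0x88.

0x88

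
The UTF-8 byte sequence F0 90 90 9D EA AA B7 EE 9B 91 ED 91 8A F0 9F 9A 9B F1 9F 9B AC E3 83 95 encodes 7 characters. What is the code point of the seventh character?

Offset 0: leading byte 0xF0 = 11110000 → 4-byte char #1 = F0 90 90 9D.
Offset 4: leading byte 0xEA = 11101010 → 3-byte char #2 = EA AA B7.
Offset 7: leading byte 0xEE = 11101110 → 3-byte char #3 = EE 9B 91.
Offset 10: leading byte 0xED = 11101101 → 3-byte char #4 = ED 91 8A.
Offset 13: leading byte 0xF0 = 11110000 → 4-byte char #5 = F0 9F 9A 9B.
Offset 17: leading byte 0xF1 = 11110001 → 4-byte char #6 = F1 9F 9B AC.
Offset 21: leading byte 0xE3 = 11100011 → 3-byte char #7 = E3 83 95.
Leading byte 0xE3 = 11100011 matches 1110xxxx → 3-byte sequence.
Byte 1: 0xE3 = 11100011, payload 0011 (4 bits).
Byte 2: 0x83 = 10000011 (10xxxxxx ✓), payload 000011.
Byte 3: 0x95 = 10010101 (10xxxxxx ✓), payload 010101.
Concatenate: 0011000011010101 = 0x30D5 (16 bits → U+30D5).

U+30D5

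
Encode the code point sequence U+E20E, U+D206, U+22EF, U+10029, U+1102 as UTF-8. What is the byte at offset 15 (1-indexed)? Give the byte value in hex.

1-indexed offset 15 is 0-indexed offset 14.
U+E20E → 3-byte form EE 88 8E at offsets 0–2.
U+D206 → 3-byte form ED 88 86 at offsets 3–5.
U+22EF → 3-byte form E2 8B AF at offsets 6–8.
U+10029 → 4-byte form F0 90 80 A9 at offsets 9–12.
U+1102 → 3-byte form E1 84 82 at offsets 13–15.
Offset 14 falls in char 5's range; it's byte 2 of E1 84 82 = 0x84.

0x84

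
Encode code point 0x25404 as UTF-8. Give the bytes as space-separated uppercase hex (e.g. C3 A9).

U+25404 = 0x25404 = 152580 decimal. In range U+10000–U+10FFFF → 4-byte form: 11110xxx 10xxxxxx 10xxxxxx 10xxxxxx.
Binary (21 bits): 000100101010000000100.
Split 3+6+6+6: 000 | 100101 | 010000 | 000100.
Byte 1: 11110000 = 0xF0.
Byte 2: 10100101 = 0xA5.
Byte 3: 10010000 = 0x90.
Byte 4: 10000100 = 0x84.

F0 A5 90 84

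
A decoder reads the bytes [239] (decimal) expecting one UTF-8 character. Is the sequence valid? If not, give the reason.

Leading byte 0xEF = 11101111 → 3-byte form, but only 1 byte is present.

invalid (sequence truncated)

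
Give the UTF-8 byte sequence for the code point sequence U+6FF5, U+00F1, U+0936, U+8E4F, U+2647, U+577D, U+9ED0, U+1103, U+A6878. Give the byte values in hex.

U+6FF5: 3-byte form → E6 BF B5.
U+00F1: 2-byte form → C3 B1.
U+0936: 3-byte form → E0 A4 B6.
U+8E4F: 3-byte form → E8 B9 8F.
U+2647: 3-byte form → E2 99 87.
U+577D: 3-byte form → E5 9D BD.
U+9ED0: 3-byte form → E9 BB 90.
U+1103: 3-byte form → E1 84 83.
U+A6878: 4-byte form → F2 A6 A1 B8.
Concatenated (27 bytes): E6 BF B5 C3 B1 E0 A4 B6 E8 B9 8F E2 99 87 E5 9D BD E9 BB 90 E1 84 83 F2 A6 A1 B8.

E6 BF B5 C3 B1 E0 A4 B6 E8 B9 8F E2 99 87 E5 9D BD E9 BB 90 E1 84 83 F2 A6 A1 B8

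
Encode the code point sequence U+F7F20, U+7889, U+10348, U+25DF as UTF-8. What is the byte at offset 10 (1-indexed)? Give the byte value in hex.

0x8D

1-indexed offset 10 is 0-indexed offset 9.
U+F7F20 → 4-byte form F3 B7 BC A0 at offsets 0–3.
U+7889 → 3-byte form E7 A2 89 at offsets 4–6.
U+10348 → 4-byte form F0 90 8D 88 at offsets 7–10.
Offset 9 falls in char 3's range; it's byte 3 of F0 90 8D 88 = 0x8D.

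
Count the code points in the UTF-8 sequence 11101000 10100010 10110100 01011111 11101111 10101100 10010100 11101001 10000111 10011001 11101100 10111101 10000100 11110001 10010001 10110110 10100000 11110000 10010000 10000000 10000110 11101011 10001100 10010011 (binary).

8

Byte at offset 0: 0xE8 = 11101000 → 3-byte char (#1). Advance 3.
Byte at offset 3: 0x5F = 01011111 → 1-byte char (#2). Advance 1.
Byte at offset 4: 0xEF = 11101111 → 3-byte char (#3). Advance 3.
Byte at offset 7: 0xE9 = 11101001 → 3-byte char (#4). Advance 3.
Byte at offset 10: 0xEC = 11101100 → 3-byte char (#5). Advance 3.
Byte at offset 13: 0xF1 = 11110001 → 4-byte char (#6). Advance 4.
Byte at offset 17: 0xF0 = 11110000 → 4-byte char (#7). Advance 4.
Byte at offset 21: 0xEB = 11101011 → 3-byte char (#8). Advance 3.
Reached end at offset 24 after 8 code points.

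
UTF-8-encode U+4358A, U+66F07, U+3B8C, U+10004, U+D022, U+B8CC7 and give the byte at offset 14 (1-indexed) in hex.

1-indexed offset 14 is 0-indexed offset 13.
U+4358A → 4-byte form F1 83 96 8A at offsets 0–3.
U+66F07 → 4-byte form F1 A6 BC 87 at offsets 4–7.
U+3B8C → 3-byte form E3 AE 8C at offsets 8–10.
U+10004 → 4-byte form F0 90 80 84 at offsets 11–14.
Offset 13 falls in char 4's range; it's byte 3 of F0 90 80 84 = 0x80.

0x80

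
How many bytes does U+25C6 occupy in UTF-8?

3

U+25C6 = 0x25C6. UTF-8 uses 1 byte below 0x80, 2 below 0x800, 3 below 0x10000, 4 up to 0x10FFFF. 0x25C6 is in U+0800–U+FFFF → 3 bytes.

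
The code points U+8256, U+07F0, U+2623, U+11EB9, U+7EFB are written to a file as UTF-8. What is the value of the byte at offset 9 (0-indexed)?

0x91

U+8256 → 3-byte form E8 89 96 at offsets 0–2.
U+07F0 → 2-byte form DF B0 at offsets 3–4.
U+2623 → 3-byte form E2 98 A3 at offsets 5–7.
U+11EB9 → 4-byte form F0 91 BA B9 at offsets 8–11.
Offset 9 falls in char 4's range; it's byte 2 of F0 91 BA B9 = 0x91.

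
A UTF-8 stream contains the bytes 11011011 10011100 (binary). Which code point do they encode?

U+06DC

Leading byte 0xDB = 11011011 matches 110xxxxx → 2-byte sequence.
Byte 1: 0xDB = 11011011, payload 11011 (5 bits).
Byte 2: 0x9C = 10011100 (10xxxxxx ✓), payload 011100.
Concatenate: 11011011100 = 0x6DC (11 bits → U+06DC).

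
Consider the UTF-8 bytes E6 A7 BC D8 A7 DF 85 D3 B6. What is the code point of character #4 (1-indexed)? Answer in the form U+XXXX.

U+04F6

Offset 0: leading byte 0xE6 = 11100110 → 3-byte char #1 = E6 A7 BC.
Offset 3: leading byte 0xD8 = 11011000 → 2-byte char #2 = D8 A7.
Offset 5: leading byte 0xDF = 11011111 → 2-byte char #3 = DF 85.
Offset 7: leading byte 0xD3 = 11010011 → 2-byte char #4 = D3 B6.
Leading byte 0xD3 = 11010011 matches 110xxxxx → 2-byte sequence.
Byte 1: 0xD3 = 11010011, payload 10011 (5 bits).
Byte 2: 0xB6 = 10110110 (10xxxxxx ✓), payload 110110.
Concatenate: 10011110110 = 0x4F6 (11 bits → U+04F6).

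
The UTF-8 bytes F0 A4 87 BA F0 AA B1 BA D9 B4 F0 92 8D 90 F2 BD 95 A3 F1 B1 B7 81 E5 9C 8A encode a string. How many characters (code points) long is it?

7

Byte at offset 0: 0xF0 = 11110000 → 4-byte char (#1). Advance 4.
Byte at offset 4: 0xF0 = 11110000 → 4-byte char (#2). Advance 4.
Byte at offset 8: 0xD9 = 11011001 → 2-byte char (#3). Advance 2.
Byte at offset 10: 0xF0 = 11110000 → 4-byte char (#4). Advance 4.
Byte at offset 14: 0xF2 = 11110010 → 4-byte char (#5). Advance 4.
Byte at offset 18: 0xF1 = 11110001 → 4-byte char (#6). Advance 4.
Byte at offset 22: 0xE5 = 11100101 → 3-byte char (#7). Advance 3.
Reached end at offset 25 after 7 code points.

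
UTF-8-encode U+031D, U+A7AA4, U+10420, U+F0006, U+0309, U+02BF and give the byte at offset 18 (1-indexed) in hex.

1-indexed offset 18 is 0-indexed offset 17.
U+031D → 2-byte form CC 9D at offsets 0–1.
U+A7AA4 → 4-byte form F2 A7 AA A4 at offsets 2–5.
U+10420 → 4-byte form F0 90 90 A0 at offsets 6–9.
U+F0006 → 4-byte form F3 B0 80 86 at offsets 10–13.
U+0309 → 2-byte form CC 89 at offsets 14–15.
U+02BF → 2-byte form CA BF at offsets 16–17.
Offset 17 falls in char 6's range; it's byte 2 of CA BF = 0xBF.

0xBF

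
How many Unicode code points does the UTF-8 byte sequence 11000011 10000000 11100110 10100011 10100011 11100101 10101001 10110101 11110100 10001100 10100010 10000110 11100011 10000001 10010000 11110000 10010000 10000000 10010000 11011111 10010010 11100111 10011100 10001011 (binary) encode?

Byte at offset 0: 0xC3 = 11000011 → 2-byte char (#1). Advance 2.
Byte at offset 2: 0xE6 = 11100110 → 3-byte char (#2). Advance 3.
Byte at offset 5: 0xE5 = 11100101 → 3-byte char (#3). Advance 3.
Byte at offset 8: 0xF4 = 11110100 → 4-byte char (#4). Advance 4.
Byte at offset 12: 0xE3 = 11100011 → 3-byte char (#5). Advance 3.
Byte at offset 15: 0xF0 = 11110000 → 4-byte char (#6). Advance 4.
Byte at offset 19: 0xDF = 11011111 → 2-byte char (#7). Advance 2.
Byte at offset 21: 0xE7 = 11100111 → 3-byte char (#8). Advance 3.
Reached end at offset 24 after 8 code points.

8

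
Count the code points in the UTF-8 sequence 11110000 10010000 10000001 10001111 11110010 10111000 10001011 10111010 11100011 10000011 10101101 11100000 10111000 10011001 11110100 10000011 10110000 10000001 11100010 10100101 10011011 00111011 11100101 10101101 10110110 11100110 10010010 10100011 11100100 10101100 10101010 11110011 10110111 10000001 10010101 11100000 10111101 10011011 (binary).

Byte at offset 0: 0xF0 = 11110000 → 4-byte char (#1). Advance 4.
Byte at offset 4: 0xF2 = 11110010 → 4-byte char (#2). Advance 4.
Byte at offset 8: 0xE3 = 11100011 → 3-byte char (#3). Advance 3.
Byte at offset 11: 0xE0 = 11100000 → 3-byte char (#4). Advance 3.
Byte at offset 14: 0xF4 = 11110100 → 4-byte char (#5). Advance 4.
Byte at offset 18: 0xE2 = 11100010 → 3-byte char (#6). Advance 3.
Byte at offset 21: 0x3B = 00111011 → 1-byte char (#7). Advance 1.
Byte at offset 22: 0xE5 = 11100101 → 3-byte char (#8). Advance 3.
Byte at offset 25: 0xE6 = 11100110 → 3-byte char (#9). Advance 3.
Byte at offset 28: 0xE4 = 11100100 → 3-byte char (#10). Advance 3.
Byte at offset 31: 0xF3 = 11110011 → 4-byte char (#11). Advance 4.
Byte at offset 35: 0xE0 = 11100000 → 3-byte char (#12). Advance 3.
Reached end at offset 38 after 12 code points.

12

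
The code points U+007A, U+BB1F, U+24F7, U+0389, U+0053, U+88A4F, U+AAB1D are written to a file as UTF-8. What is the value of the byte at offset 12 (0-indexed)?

U+007A → 1-byte form 7A at offsets 0–0.
U+BB1F → 3-byte form EB AC 9F at offsets 1–3.
U+24F7 → 3-byte form E2 93 B7 at offsets 4–6.
U+0389 → 2-byte form CE 89 at offsets 7–8.
U+0053 → 1-byte form 53 at offsets 9–9.
U+88A4F → 4-byte form F2 88 A9 8F at offsets 10–13.
Offset 12 falls in char 6's range; it's byte 3 of F2 88 A9 8F = 0xA9.

0xA9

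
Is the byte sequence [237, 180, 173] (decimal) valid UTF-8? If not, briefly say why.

invalid (encodes a surrogate (U+D800–U+DFFF))

Structurally a 3-byte sequence; payload = 0xDD2D.
But 0xDD2D is in U+D800–U+DFFF, the surrogate range. Surrogates are not Unicode scalar values and are forbidden in UTF-8.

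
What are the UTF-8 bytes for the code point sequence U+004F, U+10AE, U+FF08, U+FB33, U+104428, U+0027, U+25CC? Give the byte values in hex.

4F E1 82 AE EF BC 88 EF AC B3 F4 84 90 A8 27 E2 97 8C

U+004F: 1-byte form → 4F.
U+10AE: 3-byte form → E1 82 AE.
U+FF08: 3-byte form → EF BC 88.
U+FB33: 3-byte form → EF AC B3.
U+104428: 4-byte form → F4 84 90 A8.
U+0027: 1-byte form → 27.
U+25CC: 3-byte form → E2 97 8C.
Concatenated (18 bytes): 4F E1 82 AE EF BC 88 EF AC B3 F4 84 90 A8 27 E2 97 8C.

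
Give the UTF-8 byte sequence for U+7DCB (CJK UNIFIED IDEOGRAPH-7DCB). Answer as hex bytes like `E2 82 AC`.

U+7DCB = 0x7DCB = 32203 decimal. In range U+0800–U+FFFF → 3-byte form: 1110xxxx 10xxxxxx 10xxxxxx.
Binary (16 bits): 0111110111001011.
Split 4+6+6: 0111 | 110111 | 001011.
Byte 1: 11100111 = 0xE7.
Byte 2: 10110111 = 0xB7.
Byte 3: 10001011 = 0x8B.

E7 B7 8B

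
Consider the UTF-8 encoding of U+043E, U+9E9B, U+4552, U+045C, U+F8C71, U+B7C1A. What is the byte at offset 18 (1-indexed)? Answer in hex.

1-indexed offset 18 is 0-indexed offset 17.
U+043E → 2-byte form D0 BE at offsets 0–1.
U+9E9B → 3-byte form E9 BA 9B at offsets 2–4.
U+4552 → 3-byte form E4 95 92 at offsets 5–7.
U+045C → 2-byte form D1 9C at offsets 8–9.
U+F8C71 → 4-byte form F3 B8 B1 B1 at offsets 10–13.
U+B7C1A → 4-byte form F2 B7 B0 9A at offsets 14–17.
Offset 17 falls in char 6's range; it's byte 4 of F2 B7 B0 9A = 0x9A.

0x9A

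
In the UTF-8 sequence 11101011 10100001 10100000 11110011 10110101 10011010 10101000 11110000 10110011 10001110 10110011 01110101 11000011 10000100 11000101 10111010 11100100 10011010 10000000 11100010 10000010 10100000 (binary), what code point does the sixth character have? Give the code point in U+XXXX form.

U+017A

Offset 0: leading byte 0xEB = 11101011 → 3-byte char #1 = EB A1 A0.
Offset 3: leading byte 0xF3 = 11110011 → 4-byte char #2 = F3 B5 9A A8.
Offset 7: leading byte 0xF0 = 11110000 → 4-byte char #3 = F0 B3 8E B3.
Offset 11: leading byte 0x75 = 01110101 → 1-byte char #4 = 75.
Offset 12: leading byte 0xC3 = 11000011 → 2-byte char #5 = C3 84.
Offset 14: leading byte 0xC5 = 11000101 → 2-byte char #6 = C5 BA.
Leading byte 0xC5 = 11000101 matches 110xxxxx → 2-byte sequence.
Byte 1: 0xC5 = 11000101, payload 00101 (5 bits).
Byte 2: 0xBA = 10111010 (10xxxxxx ✓), payload 111010.
Concatenate: 00101111010 = 0x17A (11 bits → U+017A).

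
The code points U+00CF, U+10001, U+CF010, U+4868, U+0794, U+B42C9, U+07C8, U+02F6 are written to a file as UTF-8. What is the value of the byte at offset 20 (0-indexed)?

U+00CF → 2-byte form C3 8F at offsets 0–1.
U+10001 → 4-byte form F0 90 80 81 at offsets 2–5.
U+CF010 → 4-byte form F3 8F 80 90 at offsets 6–9.
U+4868 → 3-byte form E4 A1 A8 at offsets 10–12.
U+0794 → 2-byte form DE 94 at offsets 13–14.
U+B42C9 → 4-byte form F2 B4 8B 89 at offsets 15–18.
U+07C8 → 2-byte form DF 88 at offsets 19–20.
Offset 20 falls in char 7's range; it's byte 2 of DF 88 = 0x88.

0x88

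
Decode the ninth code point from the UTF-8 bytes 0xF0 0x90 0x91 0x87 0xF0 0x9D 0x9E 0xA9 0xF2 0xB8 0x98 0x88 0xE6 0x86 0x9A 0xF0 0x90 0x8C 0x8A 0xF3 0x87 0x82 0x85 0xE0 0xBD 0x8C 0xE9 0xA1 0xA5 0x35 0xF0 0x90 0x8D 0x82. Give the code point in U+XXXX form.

U+0035

Offset 0: leading byte 0xF0 = 11110000 → 4-byte char #1 = F0 90 91 87.
Offset 4: leading byte 0xF0 = 11110000 → 4-byte char #2 = F0 9D 9E A9.
Offset 8: leading byte 0xF2 = 11110010 → 4-byte char #3 = F2 B8 98 88.
Offset 12: leading byte 0xE6 = 11100110 → 3-byte char #4 = E6 86 9A.
Offset 15: leading byte 0xF0 = 11110000 → 4-byte char #5 = F0 90 8C 8A.
Offset 19: leading byte 0xF3 = 11110011 → 4-byte char #6 = F3 87 82 85.
Offset 23: leading byte 0xE0 = 11100000 → 3-byte char #7 = E0 BD 8C.
Offset 26: leading byte 0xE9 = 11101001 → 3-byte char #8 = E9 A1 A5.
Offset 29: leading byte 0x35 = 00110101 → 1-byte char #9 = 35.
Leading byte 0x35 = 00110101 matches 0xxxxxxx → 1-byte sequence.
Byte 1: 0x35 = 00110101, payload 0110101 (7 bits).
Concatenate: 0110101 = 0x35 (7 bits → U+0035).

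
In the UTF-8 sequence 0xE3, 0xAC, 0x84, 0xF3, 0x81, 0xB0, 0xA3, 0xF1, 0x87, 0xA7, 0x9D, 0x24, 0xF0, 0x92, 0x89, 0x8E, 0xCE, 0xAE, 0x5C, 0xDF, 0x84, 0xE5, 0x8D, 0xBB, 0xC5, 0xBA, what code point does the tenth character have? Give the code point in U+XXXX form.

U+017A

Offset 0: leading byte 0xE3 = 11100011 → 3-byte char #1 = E3 AC 84.
Offset 3: leading byte 0xF3 = 11110011 → 4-byte char #2 = F3 81 B0 A3.
Offset 7: leading byte 0xF1 = 11110001 → 4-byte char #3 = F1 87 A7 9D.
Offset 11: leading byte 0x24 = 00100100 → 1-byte char #4 = 24.
Offset 12: leading byte 0xF0 = 11110000 → 4-byte char #5 = F0 92 89 8E.
Offset 16: leading byte 0xCE = 11001110 → 2-byte char #6 = CE AE.
Offset 18: leading byte 0x5C = 01011100 → 1-byte char #7 = 5C.
Offset 19: leading byte 0xDF = 11011111 → 2-byte char #8 = DF 84.
Offset 21: leading byte 0xE5 = 11100101 → 3-byte char #9 = E5 8D BB.
Offset 24: leading byte 0xC5 = 11000101 → 2-byte char #10 = C5 BA.
Leading byte 0xC5 = 11000101 matches 110xxxxx → 2-byte sequence.
Byte 1: 0xC5 = 11000101, payload 00101 (5 bits).
Byte 2: 0xBA = 10111010 (10xxxxxx ✓), payload 111010.
Concatenate: 00101111010 = 0x17A (11 bits → U+017A).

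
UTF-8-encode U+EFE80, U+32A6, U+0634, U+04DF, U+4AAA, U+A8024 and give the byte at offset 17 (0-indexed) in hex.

0xA4

U+EFE80 → 4-byte form F3 AF BA 80 at offsets 0–3.
U+32A6 → 3-byte form E3 8A A6 at offsets 4–6.
U+0634 → 2-byte form D8 B4 at offsets 7–8.
U+04DF → 2-byte form D3 9F at offsets 9–10.
U+4AAA → 3-byte form E4 AA AA at offsets 11–13.
U+A8024 → 4-byte form F2 A8 80 A4 at offsets 14–17.
Offset 17 falls in char 6's range; it's byte 4 of F2 A8 80 A4 = 0xA4.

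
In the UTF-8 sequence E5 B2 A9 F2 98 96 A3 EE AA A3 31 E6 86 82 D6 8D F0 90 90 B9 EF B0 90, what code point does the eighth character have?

U+FC10

Offset 0: leading byte 0xE5 = 11100101 → 3-byte char #1 = E5 B2 A9.
Offset 3: leading byte 0xF2 = 11110010 → 4-byte char #2 = F2 98 96 A3.
Offset 7: leading byte 0xEE = 11101110 → 3-byte char #3 = EE AA A3.
Offset 10: leading byte 0x31 = 00110001 → 1-byte char #4 = 31.
Offset 11: leading byte 0xE6 = 11100110 → 3-byte char #5 = E6 86 82.
Offset 14: leading byte 0xD6 = 11010110 → 2-byte char #6 = D6 8D.
Offset 16: leading byte 0xF0 = 11110000 → 4-byte char #7 = F0 90 90 B9.
Offset 20: leading byte 0xEF = 11101111 → 3-byte char #8 = EF B0 90.
Leading byte 0xEF = 11101111 matches 1110xxxx → 3-byte sequence.
Byte 1: 0xEF = 11101111, payload 1111 (4 bits).
Byte 2: 0xB0 = 10110000 (10xxxxxx ✓), payload 110000.
Byte 3: 0x90 = 10010000 (10xxxxxx ✓), payload 010000.
Concatenate: 1111110000010000 = 0xFC10 (16 bits → U+FC10).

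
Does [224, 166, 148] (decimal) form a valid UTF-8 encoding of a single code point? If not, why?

valid

Leading byte 0xE0 = 11100000 → 3-byte form.
Continuation bytes 0xA6=10100110, 0x94=10010100 all match 10xxxxxx.
Decoded value 0x994 is ≥ 0x800 (shortest form) and not a surrogate.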